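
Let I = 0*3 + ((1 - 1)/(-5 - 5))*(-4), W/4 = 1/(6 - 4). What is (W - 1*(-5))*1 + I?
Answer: 7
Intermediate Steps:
W = 2 (W = 4/(6 - 4) = 4/2 = 4*(½) = 2)
I = 0 (I = 0 + (0/(-10))*(-4) = 0 + (0*(-⅒))*(-4) = 0 + 0*(-4) = 0 + 0 = 0)
(W - 1*(-5))*1 + I = (2 - 1*(-5))*1 + 0 = (2 + 5)*1 + 0 = 7*1 + 0 = 7 + 0 = 7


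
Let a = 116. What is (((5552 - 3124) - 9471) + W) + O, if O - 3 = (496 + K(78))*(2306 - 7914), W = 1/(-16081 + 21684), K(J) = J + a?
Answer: -21720365679/5603 ≈ -3.8766e+6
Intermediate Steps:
K(J) = 116 + J (K(J) = J + 116 = 116 + J)
W = 1/5603 ≈ 0.00017848
O = -3869517 (O = 3 + (496 + (116 + 78))*(2306 - 7914) = 3 + (496 + 194)*(-5608) = 3 + 690*(-5608) = 3 - 3869520 = -3869517)
(((5552 - 3124) - 9471) + W) + O = (((5552 - 3124) - 9471) + 1/5603) - 3869517 = ((2428 - 9471) + 1/5603) - 3869517 = (-7043 + 1/5603) - 3869517 = -39461928/5603 - 3869517 = -21720365679/5603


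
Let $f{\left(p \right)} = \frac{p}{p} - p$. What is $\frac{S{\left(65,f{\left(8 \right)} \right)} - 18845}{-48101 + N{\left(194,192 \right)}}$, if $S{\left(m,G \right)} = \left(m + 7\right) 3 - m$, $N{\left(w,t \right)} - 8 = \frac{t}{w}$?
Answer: $\frac{1813318}{4664925} \approx 0.38871$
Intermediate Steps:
$N{\left(w,t \right)} = 8 + \frac{t}{w}$
$f{\left(p \right)} = 1 - p$
$S{\left(m,G \right)} = 21 + 2 m$ ($S{\left(m,G \right)} = \left(7 + m\right) 3 - m = \left(21 + 3 m\right) - m = 21 + 2 m$)
$\frac{S{\left(65,f{\left(8 \right)} \right)} - 18845}{-48101 + N{\left(194,192 \right)}} = \frac{\left(21 + 2 \cdot 65\right) - 18845}{-48101 + \left(8 + \frac{192}{194}\right)} = \frac{\left(21 + 130\right) - 18845}{-48101 + \left(8 + 192 \cdot \frac{1}{194}\right)} = \frac{151 - 18845}{-48101 + \left(8 + \frac{96}{97}\right)} = - \frac{18694}{-48101 + \frac{872}{97}} = - \frac{18694}{- \frac{4664925}{97}} = \left(-18694\right) \left(- \frac{97}{4664925}\right) = \frac{1813318}{4664925}$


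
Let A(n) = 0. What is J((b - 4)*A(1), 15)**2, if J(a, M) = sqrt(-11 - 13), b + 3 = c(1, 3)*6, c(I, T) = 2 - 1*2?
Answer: -24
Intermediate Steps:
c(I, T) = 0 (c(I, T) = 2 - 2 = 0)
b = -3 (b = -3 + 0*6 = -3 + 0 = -3)
J(a, M) = 2*I*sqrt(6) (J(a, M) = sqrt(-24) = 2*I*sqrt(6))
J((b - 4)*A(1), 15)**2 = (2*I*sqrt(6))**2 = -24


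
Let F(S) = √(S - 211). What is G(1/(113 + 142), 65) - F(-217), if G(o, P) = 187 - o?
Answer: 47684/255 - 2*I*√107 ≈ 187.0 - 20.688*I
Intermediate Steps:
F(S) = √(-211 + S)
G(1/(113 + 142), 65) - F(-217) = (187 - 1/(113 + 142)) - √(-211 - 217) = (187 - 1/255) - √(-428) = (187 - 1*1/255) - 2*I*√107 = (187 - 1/255) - 2*I*√107 = 47684/255 - 2*I*√107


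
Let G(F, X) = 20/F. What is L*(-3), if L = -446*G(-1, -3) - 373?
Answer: -25641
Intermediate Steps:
L = 8547 (L = -8920/(-1) - 373 = -8920*(-1) - 373 = -446*(-20) - 373 = 8920 - 373 = 8547)
L*(-3) = 8547*(-3) = -25641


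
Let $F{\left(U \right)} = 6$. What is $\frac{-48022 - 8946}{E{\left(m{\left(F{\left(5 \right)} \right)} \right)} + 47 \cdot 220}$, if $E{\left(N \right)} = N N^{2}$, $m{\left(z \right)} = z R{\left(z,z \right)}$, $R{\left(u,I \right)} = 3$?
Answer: $- \frac{14242}{4043} \approx -3.5226$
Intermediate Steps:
$m{\left(z \right)} = 3 z$ ($m{\left(z \right)} = z 3 = 3 z$)
$E{\left(N \right)} = N^{3}$
$\frac{-48022 - 8946}{E{\left(m{\left(F{\left(5 \right)} \right)} \right)} + 47 \cdot 220} = \frac{-48022 - 8946}{\left(3 \cdot 6\right)^{3} + 47 \cdot 220} = - \frac{56968}{18^{3} + 10340} = - \frac{56968}{5832 + 10340} = - \frac{56968}{16172} = \left(-56968\right) \frac{1}{16172} = - \frac{14242}{4043}$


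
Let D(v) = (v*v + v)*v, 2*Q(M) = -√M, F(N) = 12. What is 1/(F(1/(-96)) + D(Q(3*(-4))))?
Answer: 1/12 - I*√3/36 ≈ 0.083333 - 0.048113*I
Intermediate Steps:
Q(M) = -√M/2 (Q(M) = (-√M)/2 = -√M/2)
D(v) = v*(v + v²) (D(v) = (v² + v)*v = (v + v²)*v = v*(v + v²))
1/(F(1/(-96)) + D(Q(3*(-4)))) = 1/(12 + (-2*I*√3/2)²*(1 - 2*I*√3/2)) = 1/(12 + (-I*√3)²*(1 - I*√3)) = 1/(12 - 3*(1 - I*√3)) = 1/(12 + (-3 + 3*I*√3)) = 1/(9 + 3*I*√3)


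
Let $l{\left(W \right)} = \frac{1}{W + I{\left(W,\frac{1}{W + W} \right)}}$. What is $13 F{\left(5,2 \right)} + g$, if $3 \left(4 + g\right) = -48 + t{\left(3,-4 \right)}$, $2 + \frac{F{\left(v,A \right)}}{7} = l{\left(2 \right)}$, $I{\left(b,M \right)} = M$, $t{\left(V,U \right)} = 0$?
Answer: $- \frac{1454}{9} \approx -161.56$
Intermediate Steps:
$l{\left(W \right)} = \frac{1}{W + \frac{1}{2 W}}$ ($l{\left(W \right)} = \frac{1}{W + \frac{1}{W + W}} = \frac{1}{W + \frac{1}{2 W}}$)
$F{\left(v,A \right)} = - \frac{98}{9}$ ($F{\left(v,A \right)} = -14 + 7 \cdot 2 \cdot 2 \frac{1}{1 + 2 \cdot 2^{2}} = -14 + 7 \cdot 2 \cdot 2 \frac{1}{1 + 2 \cdot 4} = -14 + 7 \cdot 2 \cdot 2 \frac{1}{1 + 8} = -14 + 7 \cdot 2 \cdot 2 \cdot \frac{1}{9} = -14 + 7 \cdot \frac{4}{9} = -14 + \frac{28}{9} = - \frac{98}{9}$)
$g = -20$ ($g = -4 + \frac{-48 + 0}{3} = -4 + \frac{1}{3} \left(-48\right) = -4 - 16 = -20$)
$13 F{\left(5,2 \right)} + g = 13 \left(- \frac{98}{9}\right) - 20 = - \frac{1274}{9} - 20 = - \frac{1454}{9}$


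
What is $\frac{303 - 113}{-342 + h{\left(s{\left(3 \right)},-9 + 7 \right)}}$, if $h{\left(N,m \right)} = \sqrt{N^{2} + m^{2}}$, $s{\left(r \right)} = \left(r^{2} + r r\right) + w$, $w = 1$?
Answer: $- \frac{64980}{116599} - \frac{190 \sqrt{365}}{116599} \approx -0.58843$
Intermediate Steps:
$s{\left(r \right)} = 1 + 2 r^{2}$ ($s{\left(r \right)} = \left(r^{2} + r r\right) + 1 = \left(r^{2} + r^{2}\right) + 1 = 2 r^{2} + 1 = 1 + 2 r^{2}$)
$\frac{303 - 113}{-342 + h{\left(s{\left(3 \right)},-9 + 7 \right)}} = \frac{303 - 113}{-342 + \sqrt{\left(1 + 2 \cdot 3^{2}\right)^{2} + \left(-9 + 7\right)^{2}}} = \frac{190}{-342 + \sqrt{\left(1 + 2 \cdot 9\right)^{2} + \left(-2\right)^{2}}} = \frac{190}{-342 + \sqrt{\left(1 + 18\right)^{2} + 4}} = \frac{190}{-342 + \sqrt{19^{2} + 4}} = \frac{190}{-342 + \sqrt{361 + 4}} = \frac{190}{-342 + \sqrt{365}}$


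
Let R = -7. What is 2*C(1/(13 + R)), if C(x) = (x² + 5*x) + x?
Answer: 37/18 ≈ 2.0556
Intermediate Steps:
C(x) = x² + 6*x
2*C(1/(13 + R)) = 2*((6 + 1/(13 - 7))/(13 - 7)) = 2*((6 + 1/6)/6) = 2*((6 + ⅙)/6) = 2*((⅙)*(37/6)) = 2*(37/36) = 37/18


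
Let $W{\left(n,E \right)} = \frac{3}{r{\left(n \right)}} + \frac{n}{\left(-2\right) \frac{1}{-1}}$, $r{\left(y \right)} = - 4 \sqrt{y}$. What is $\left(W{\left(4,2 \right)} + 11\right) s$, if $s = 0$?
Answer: $0$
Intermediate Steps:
$W{\left(n,E \right)} = \frac{n}{2} - \frac{3}{4 \sqrt{n}}$ ($W{\left(n,E \right)} = \frac{3}{\left(-4\right) \sqrt{n}} + \frac{n}{\left(-2\right) \frac{1}{-1}} = 3 \left(- \frac{1}{4 \sqrt{n}}\right) + \frac{n}{\left(-2\right) \left(-1\right)} = - \frac{3}{4 \sqrt{n}} + \frac{n}{2} = \frac{n}{2} - \frac{3}{4 \sqrt{n}}$)
$\left(W{\left(4,2 \right)} + 11\right) s = \left(\left(\frac{1}{2} \cdot 4 - \frac{3}{4 \cdot 2}\right) + 11\right) 0 = \left(\left(2 - \frac{3}{8}\right) + 11\right) 0 = \left(\frac{13}{8} + 11\right) 0 = \frac{101}{8} \cdot 0 = 0$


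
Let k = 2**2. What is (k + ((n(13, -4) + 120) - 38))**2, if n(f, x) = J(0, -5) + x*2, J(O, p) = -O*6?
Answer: 6084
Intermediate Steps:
J(O, p) = -6*O
n(f, x) = 2*x (n(f, x) = -6*0 + x*2 = 0 + 2*x = 2*x)
k = 4
(k + ((n(13, -4) + 120) - 38))**2 = (4 + ((2*(-4) + 120) - 38))**2 = (4 + ((-8 + 120) - 38))**2 = (4 + (112 - 38))**2 = (4 + 74)**2 = 78**2 = 6084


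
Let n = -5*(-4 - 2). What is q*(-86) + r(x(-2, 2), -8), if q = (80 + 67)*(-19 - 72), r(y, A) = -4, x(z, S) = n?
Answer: 1150418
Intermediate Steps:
n = 30 (n = -5*(-6) = 30)
x(z, S) = 30
q = -13377 (q = 147*(-91) = -13377)
q*(-86) + r(x(-2, 2), -8) = -13377*(-86) - 4 = 1150422 - 4 = 1150418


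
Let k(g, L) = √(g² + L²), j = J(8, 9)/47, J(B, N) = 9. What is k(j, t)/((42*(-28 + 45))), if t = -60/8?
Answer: √55261/22372 ≈ 0.010508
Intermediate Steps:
j = 9/47 ≈ 0.19149
t = -15/2 (t = -60*⅛ = -15/2 ≈ -7.5000)
k(g, L) = √(L² + g²)
k(j, t)/((42*(-28 + 45))) = √((-15/2)² + (9/47)²)/((42*(-28 + 45))) = √(225/4 + 81/2209)/((42*17)) = √(497349/8836)/714 = (3*√55261/94)*(1/714) = √55261/22372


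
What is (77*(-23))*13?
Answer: -23023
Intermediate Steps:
(77*(-23))*13 = -1771*13 = -23023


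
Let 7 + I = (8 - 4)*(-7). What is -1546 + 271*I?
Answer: -11031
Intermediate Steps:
I = -35 (I = -7 + (8 - 4)*(-7) = -7 + 4*(-7) = -7 - 28 = -35)
-1546 + 271*I = -1546 + 271*(-35) = -1546 - 9485 = -11031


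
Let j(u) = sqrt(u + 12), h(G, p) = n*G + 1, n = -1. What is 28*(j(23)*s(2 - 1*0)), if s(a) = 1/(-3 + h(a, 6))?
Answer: -7*sqrt(35) ≈ -41.413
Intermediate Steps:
h(G, p) = 1 - G (h(G, p) = -G + 1 = 1 - G)
j(u) = sqrt(12 + u)
s(a) = 1/(-2 - a) (s(a) = 1/(-3 + (1 - a)) = 1/(-2 - a))
28*(j(23)*s(2 - 1*0)) = 28*(sqrt(12 + 23)/(-2 - (2 - 1*0))) = 28*(sqrt(35)/(-2 - (2 + 0))) = 28*(sqrt(35)/(-2 - 1*2)) = 28*(sqrt(35)/(-2 - 2)) = 28*(sqrt(35)/(-4)) = 28*(sqrt(35)*(-1/4)) = 28*(-sqrt(35)/4) = -7*sqrt(35)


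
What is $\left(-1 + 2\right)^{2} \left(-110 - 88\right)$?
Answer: $-198$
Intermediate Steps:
$\left(-1 + 2\right)^{2} \left(-110 - 88\right) = 1^{2} \left(-198\right) = 1 \left(-198\right) = -198$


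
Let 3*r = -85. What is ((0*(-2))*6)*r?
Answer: 0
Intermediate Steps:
r = -85/3 (r = (1/3)*(-85) = -85/3 ≈ -28.333)
((0*(-2))*6)*r = ((0*(-2))*6)*(-85/3) = (0*6)*(-85/3) = 0*(-85/3) = 0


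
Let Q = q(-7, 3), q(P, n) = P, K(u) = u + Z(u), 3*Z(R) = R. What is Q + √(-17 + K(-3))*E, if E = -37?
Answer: -7 - 37*I*√21 ≈ -7.0 - 169.56*I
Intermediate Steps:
Z(R) = R/3
K(u) = 4*u/3 (K(u) = u + u/3 = 4*u/3)
Q = -7
Q + √(-17 + K(-3))*E = -7 + √(-17 + (4/3)*(-3))*(-37) = -7 + √(-17 - 4)*(-37) = -7 + √(-21)*(-37) = -7 + (I*√21)*(-37) = -7 - 37*I*√21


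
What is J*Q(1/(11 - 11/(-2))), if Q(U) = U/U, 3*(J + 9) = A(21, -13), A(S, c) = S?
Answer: -2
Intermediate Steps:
J = -2 (J = -9 + (⅓)*21 = -9 + 7 = -2)
Q(U) = 1
J*Q(1/(11 - 11/(-2))) = -2*1 = -2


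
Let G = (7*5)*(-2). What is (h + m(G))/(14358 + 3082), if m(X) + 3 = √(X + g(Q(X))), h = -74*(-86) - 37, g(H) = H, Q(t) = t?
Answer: 1581/4360 + I*√35/8720 ≈ 0.36261 + 0.00067845*I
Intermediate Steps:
h = 6327 (h = 6364 - 37 = 6327)
G = -70 (G = 35*(-2) = -70)
m(X) = -3 + √2*√X (m(X) = -3 + √(X + X) = -3 + √(2*X) = -3 + √2*√X)
(h + m(G))/(14358 + 3082) = (6327 + (-3 + √2*√(-70)))/(14358 + 3082) = (6327 + (-3 + √2*(I*√70)))/17440 = (6327 + (-3 + 2*I*√35))*(1/17440) = (6324 + 2*I*√35)*(1/17440) = 1581/4360 + I*√35/8720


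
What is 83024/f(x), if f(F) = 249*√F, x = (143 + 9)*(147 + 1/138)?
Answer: 41512*√26596257/95977797 ≈ 2.2306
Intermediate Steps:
x = 1541812/69 (x = 152*(147 + 1/138) = 152*(20287/138) = 1541812/69 ≈ 22345.)
83024/f(x) = 83024/((249*√(1541812/69))) = 83024/((249*(2*√26596257/69))) = 83024/((166*√26596257/23)) = 83024*(√26596257/191955594) = 41512*√26596257/95977797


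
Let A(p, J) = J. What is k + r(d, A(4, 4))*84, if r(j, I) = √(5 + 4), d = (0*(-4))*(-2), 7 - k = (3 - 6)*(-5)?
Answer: 244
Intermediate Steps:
k = -8 (k = 7 - (3 - 6)*(-5) = 7 - (-3)*(-5) = 7 - 1*15 = 7 - 15 = -8)
d = 0 (d = 0*(-2) = 0)
r(j, I) = 3 (r(j, I) = √9 = 3)
k + r(d, A(4, 4))*84 = -8 + 3*84 = -8 + 252 = 244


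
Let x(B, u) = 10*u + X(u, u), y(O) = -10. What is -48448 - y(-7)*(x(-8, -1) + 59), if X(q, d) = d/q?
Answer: -47948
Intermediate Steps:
x(B, u) = 1 + 10*u (x(B, u) = 10*u + u/u = 10*u + 1 = 1 + 10*u)
-48448 - y(-7)*(x(-8, -1) + 59) = -48448 - (-10)*((1 + 10*(-1)) + 59) = -48448 - (-10)*((1 - 10) + 59) = -48448 - (-10)*(-9 + 59) = -48448 - (-10)*50 = -48448 - 1*(-500) = -48448 + 500 = -47948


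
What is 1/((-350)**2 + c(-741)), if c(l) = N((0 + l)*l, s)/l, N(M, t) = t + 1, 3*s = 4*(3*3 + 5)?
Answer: 2223/272317441 ≈ 8.1633e-6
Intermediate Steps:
s = 56/3 (s = (4*(3*3 + 5))/3 = (4*(9 + 5))/3 = (4*14)/3 = (1/3)*56 = 56/3 ≈ 18.667)
N(M, t) = 1 + t
c(l) = 59/(3*l) (c(l) = (1 + 56/3)/l = 59/(3*l))
1/((-350)**2 + c(-741)) = 1/((-350)**2 + (59/3)/(-741)) = 1/(122500 + (59/3)*(-1/741)) = 1/(122500 - 59/2223) = 1/(272317441/2223) = 2223/272317441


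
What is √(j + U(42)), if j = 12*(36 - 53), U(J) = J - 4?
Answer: I*√166 ≈ 12.884*I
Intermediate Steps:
U(J) = -4 + J
j = -204 (j = 12*(-17) = -204)
√(j + U(42)) = √(-204 + (-4 + 42)) = √(-204 + 38) = √(-166) = I*√166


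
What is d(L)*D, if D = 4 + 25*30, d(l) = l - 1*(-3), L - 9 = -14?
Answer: -1508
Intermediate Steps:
L = -5 (L = 9 - 14 = -5)
d(l) = 3 + l (d(l) = l + 3 = 3 + l)
D = 754 (D = 4 + 750 = 754)
d(L)*D = (3 - 5)*754 = -2*754 = -1508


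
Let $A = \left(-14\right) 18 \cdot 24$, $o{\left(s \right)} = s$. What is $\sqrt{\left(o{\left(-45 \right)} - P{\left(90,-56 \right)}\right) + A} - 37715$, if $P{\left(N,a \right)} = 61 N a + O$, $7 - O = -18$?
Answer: $-37715 + \sqrt{301322} \approx -37166.0$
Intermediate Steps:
$O = 25$ ($O = 7 - -18 = 7 + 18 = 25$)
$P{\left(N,a \right)} = 25 + 61 N a$ ($P{\left(N,a \right)} = 61 N a + 25 = 25 + 61 N a$)
$A = -6048$ ($A = \left(-252\right) 24 = -6048$)
$\sqrt{\left(o{\left(-45 \right)} - P{\left(90,-56 \right)}\right) + A} - 37715 = \sqrt{\left(-45 - \left(25 + 61 \cdot 90 \left(-56\right)\right)\right) - 6048} - 37715 = \sqrt{\left(-45 - \left(25 - 307440\right)\right) - 6048} - 37715 = \sqrt{\left(-45 - -307415\right) - 6048} - 37715 = \sqrt{\left(-45 + 307415\right) - 6048} - 37715 = \sqrt{307370 - 6048} - 37715 = \sqrt{301322} - 37715 = -37715 + \sqrt{301322}$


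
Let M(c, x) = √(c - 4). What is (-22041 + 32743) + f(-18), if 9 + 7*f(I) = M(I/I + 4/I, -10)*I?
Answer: 74905/7 - 6*I*√29/7 ≈ 10701.0 - 4.6159*I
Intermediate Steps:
M(c, x) = √(-4 + c)
f(I) = -9/7 + I*√(-3 + 4/I)/7 (f(I) = -9/7 + (√(-4 + (I/I + 4/I))*I)/7 = -9/7 + (√(-4 + (1 + 4/I))*I)/7 = -9/7 + (√(-3 + 4/I)*I)/7 = -9/7 + (I*√(-3 + 4/I))/7 = -9/7 + I*√(-3 + 4/I)/7)
(-22041 + 32743) + f(-18) = (-22041 + 32743) + (-9/7 + (⅐)*(-18)*√((4 - 3*(-18))/(-18))) = 10702 + (-9/7 + (⅐)*(-18)*√(-(4 + 54)/18)) = 10702 + (-9/7 + (⅐)*(-18)*√(-1/18*58)) = 10702 + (-9/7 + (⅐)*(-18)*√(-29/9)) = 10702 + (-9/7 + (⅐)*(-18)*(I*√29/3)) = 10702 + (-9/7 - 6*I*√29/7) = 74905/7 - 6*I*√29/7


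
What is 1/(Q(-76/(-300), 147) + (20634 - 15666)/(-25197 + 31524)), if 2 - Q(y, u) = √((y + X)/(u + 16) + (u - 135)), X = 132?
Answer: -16827394650/30534754471 - 2471045*√76586691/30534754471 ≈ -1.2593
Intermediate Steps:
Q(y, u) = 2 - √(-135 + u + (132 + y)/(16 + u)) (Q(y, u) = 2 - √((y + 132)/(u + 16) + (u - 135)) = 2 - √((132 + y)/(16 + u) + (-135 + u)) = 2 - √(-135 + u + (132 + y)/(16 + u)))
1/(Q(-76/(-300), 147) + (20634 - 15666)/(-25197 + 31524)) = 1/((2 - √((132 - 76/(-300) + (-135 + 147)*(16 + 147))/(16 + 147))) + (20634 - 15666)/(-25197 + 31524)) = 1/((2 - √((132 - 76*(-1/300) + 12*163)/163)) + 4968/6327) = 1/((2 - √((132 + 19/75 + 1956)/163)) + 4968*(1/6327)) = 1/((2 - √((1/163)*(156619/75))) + 552/703) = 1/((2 - √(156619/12225)) + 552/703) = 1/((2 - √76586691/2445) + 552/703) = 1/(1958/703 - √76586691/2445)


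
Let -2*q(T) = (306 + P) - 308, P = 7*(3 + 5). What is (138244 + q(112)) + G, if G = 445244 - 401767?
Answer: 181694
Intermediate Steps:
P = 56 (P = 7*8 = 56)
q(T) = -27 (q(T) = -((306 + 56) - 308)/2 = -(362 - 308)/2 = -1/2*54 = -27)
G = 43477
(138244 + q(112)) + G = (138244 - 27) + 43477 = 138217 + 43477 = 181694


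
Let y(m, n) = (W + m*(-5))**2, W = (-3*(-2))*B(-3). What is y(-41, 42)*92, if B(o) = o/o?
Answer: 4095932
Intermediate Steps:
B(o) = 1
W = 6 (W = -3*(-2)*1 = 6*1 = 6)
y(m, n) = (6 - 5*m)**2 (y(m, n) = (6 + m*(-5))**2 = (6 - 5*m)**2)
y(-41, 42)*92 = (-6 + 5*(-41))**2*92 = (-6 - 205)**2*92 = (-211)**2*92 = 44521*92 = 4095932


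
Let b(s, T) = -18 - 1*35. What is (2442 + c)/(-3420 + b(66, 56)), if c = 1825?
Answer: -4267/3473 ≈ -1.2286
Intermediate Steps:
b(s, T) = -53 (b(s, T) = -18 - 35 = -53)
(2442 + c)/(-3420 + b(66, 56)) = (2442 + 1825)/(-3420 - 53) = 4267/(-3473) = 4267*(-1/3473) = -4267/3473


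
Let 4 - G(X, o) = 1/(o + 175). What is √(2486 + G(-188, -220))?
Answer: √560255/15 ≈ 49.900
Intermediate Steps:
G(X, o) = 4 - 1/(175 + o) (G(X, o) = 4 - 1/(o + 175) = 4 - 1/(175 + o))
√(2486 + G(-188, -220)) = √(2486 + (699 + 4*(-220))/(175 - 220)) = √(2486 + (699 - 880)/(-45)) = √(2486 - 1/45*(-181)) = √(2486 + 181/45) = √(112051/45) = √560255/15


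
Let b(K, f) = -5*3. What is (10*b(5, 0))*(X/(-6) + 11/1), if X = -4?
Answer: -1750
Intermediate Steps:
b(K, f) = -15
(10*b(5, 0))*(X/(-6) + 11/1) = (10*(-15))*(-4/(-6) + 11/1) = -150*(-4*(-⅙) + 11*1) = -150*(⅔ + 11) = -150*35/3 = -1750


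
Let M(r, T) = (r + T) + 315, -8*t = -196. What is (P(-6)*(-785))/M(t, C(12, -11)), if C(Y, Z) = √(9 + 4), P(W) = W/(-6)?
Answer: -1066030/460989 + 3140*√13/460989 ≈ -2.2879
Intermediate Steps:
P(W) = -W/6 (P(W) = W*(-⅙) = -W/6)
t = 49/2 (t = -⅛*(-196) = 49/2 ≈ 24.500)
C(Y, Z) = √13
M(r, T) = 315 + T + r (M(r, T) = (T + r) + 315 = 315 + T + r)
(P(-6)*(-785))/M(t, C(12, -11)) = (-⅙*(-6)*(-785))/(315 + √13 + 49/2) = (1*(-785))/(679/2 + √13) = -785/(679/2 + √13)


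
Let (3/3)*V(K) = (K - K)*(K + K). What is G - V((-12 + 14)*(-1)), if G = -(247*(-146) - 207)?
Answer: 36269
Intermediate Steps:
G = 36269 (G = -(-36062 - 207) = -1*(-36269) = 36269)
V(K) = 0 (V(K) = (K - K)*(K + K) = 0*(2*K) = 0)
G - V((-12 + 14)*(-1)) = 36269 - 1*0 = 36269 + 0 = 36269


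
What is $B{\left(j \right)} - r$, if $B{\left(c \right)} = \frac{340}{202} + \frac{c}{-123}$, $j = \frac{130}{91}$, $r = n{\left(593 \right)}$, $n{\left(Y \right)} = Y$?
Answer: $- \frac{51422513}{86961} \approx -591.33$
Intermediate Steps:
$r = 593$
$j = \frac{10}{7}$ ($j = 130 \cdot \frac{1}{91} = \frac{10}{7} \approx 1.4286$)
$B{\left(c \right)} = \frac{170}{101} - \frac{c}{123}$ ($B{\left(c \right)} = 340 \cdot \frac{1}{202} + c \left(- \frac{1}{123}\right) = \frac{170}{101} - \frac{c}{123}$)
$B{\left(j \right)} - r = \left(\frac{170}{101} - \frac{10}{861}\right) - 593 = \frac{145360}{86961} - 593 = - \frac{51422513}{86961}$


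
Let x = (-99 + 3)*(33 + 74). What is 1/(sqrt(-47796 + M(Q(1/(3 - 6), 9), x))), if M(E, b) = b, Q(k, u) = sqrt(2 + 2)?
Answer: -I*sqrt(1613)/9678 ≈ -0.0041498*I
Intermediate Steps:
Q(k, u) = 2 (Q(k, u) = sqrt(4) = 2)
x = -10272 (x = -96*107 = -10272)
1/(sqrt(-47796 + M(Q(1/(3 - 6), 9), x))) = 1/(sqrt(-47796 - 10272)) = 1/(sqrt(-58068)) = 1/(6*I*sqrt(1613)) = -I*sqrt(1613)/9678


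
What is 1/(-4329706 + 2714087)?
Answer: -1/1615619 ≈ -6.1896e-7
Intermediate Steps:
1/(-4329706 + 2714087) = 1/(-1615619) = -1/1615619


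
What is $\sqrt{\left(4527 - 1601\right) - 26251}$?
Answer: $5 i \sqrt{933} \approx 152.73 i$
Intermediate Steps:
$\sqrt{\left(4527 - 1601\right) - 26251} = \sqrt{2926 - 26251} = \sqrt{-23325} = 5 i \sqrt{933}$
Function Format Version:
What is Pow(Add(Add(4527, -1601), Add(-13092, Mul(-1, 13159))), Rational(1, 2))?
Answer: Mul(5, I, Pow(933, Rational(1, 2))) ≈ Mul(152.73, I)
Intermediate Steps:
Pow(Add(Add(4527, -1601), Add(-13092, Mul(-1, 13159))), Rational(1, 2)) = Pow(Add(2926, Add(-13092, -13159)), Rational(1, 2)) = Pow(Add(2926, -26251), Rational(1, 2)) = Pow(-23325, Rational(1, 2)) = Mul(5, I, Pow(933, Rational(1, 2)))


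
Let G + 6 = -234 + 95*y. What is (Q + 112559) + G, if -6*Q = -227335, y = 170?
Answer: 998149/6 ≈ 1.6636e+5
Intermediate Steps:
G = 15910 (G = -6 + (-234 + 95*170) = -6 + (-234 + 16150) = -6 + 15916 = 15910)
Q = 227335/6 (Q = -⅙*(-227335) = 227335/6 ≈ 37889.)
(Q + 112559) + G = (227335/6 + 112559) + 15910 = 902689/6 + 15910 = 998149/6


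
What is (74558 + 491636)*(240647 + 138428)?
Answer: 214629990550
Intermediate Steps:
(74558 + 491636)*(240647 + 138428) = 566194*379075 = 214629990550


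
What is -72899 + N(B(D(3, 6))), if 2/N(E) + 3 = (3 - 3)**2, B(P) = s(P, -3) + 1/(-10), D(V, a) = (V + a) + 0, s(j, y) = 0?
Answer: -218699/3 ≈ -72900.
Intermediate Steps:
D(V, a) = V + a
B(P) = -1/10 (B(P) = 0 + 1/(-10) = 0 - 1/10 = -1/10)
N(E) = -2/3 (N(E) = 2/(-3 + (3 - 3)**2) = 2/(-3 + 0**2) = 2/(-3 + 0) = 2/(-3) = 2*(-1/3) = -2/3)
-72899 + N(B(D(3, 6))) = -72899 - 2/3 = -218699/3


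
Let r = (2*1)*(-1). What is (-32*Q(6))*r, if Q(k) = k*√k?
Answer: 384*√6 ≈ 940.60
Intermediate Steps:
Q(k) = k^(3/2)
r = -2 (r = 2*(-1) = -2)
(-32*Q(6))*r = -192*√6*(-2) = 384*√6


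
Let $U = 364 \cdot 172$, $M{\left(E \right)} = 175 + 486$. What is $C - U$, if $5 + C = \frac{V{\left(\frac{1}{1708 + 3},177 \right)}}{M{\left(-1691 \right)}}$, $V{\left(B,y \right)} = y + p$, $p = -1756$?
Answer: $- \frac{41388772}{661} \approx -62615.0$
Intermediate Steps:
$V{\left(B,y \right)} = -1756 + y$ ($V{\left(B,y \right)} = y - 1756 = -1756 + y$)
$M{\left(E \right)} = 661$
$U = 62608$
$C = - \frac{4884}{661}$ ($C = -5 + \frac{-1756 + 177}{661} = -5 - \frac{1579}{661} = - \frac{4884}{661} \approx -7.3888$)
$C - U = - \frac{4884}{661} - 62608 = - \frac{41388772}{661}$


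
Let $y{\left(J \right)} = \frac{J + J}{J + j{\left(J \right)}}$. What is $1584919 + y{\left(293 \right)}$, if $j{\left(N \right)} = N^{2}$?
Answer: $\frac{232983094}{147} \approx 1.5849 \cdot 10^{6}$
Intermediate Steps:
$y{\left(J \right)} = \frac{2 J}{J + J^{2}}$ ($y{\left(J \right)} = \frac{J + J}{J + J^{2}} = \frac{2 J}{J + J^{2}}$)
$1584919 + y{\left(293 \right)} = 1584919 + \frac{2}{1 + 293} = 1584919 + \frac{2}{294} = 1584919 + 2 \cdot \frac{1}{294} = 1584919 + \frac{1}{147} = \frac{232983094}{147}$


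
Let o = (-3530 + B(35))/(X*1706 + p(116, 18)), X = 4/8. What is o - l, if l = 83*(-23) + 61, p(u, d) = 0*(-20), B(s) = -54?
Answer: 1572760/853 ≈ 1843.8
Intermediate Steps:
X = ½ (X = 4*(⅛) = ½ ≈ 0.50000)
p(u, d) = 0
l = -1848 (l = -1909 + 61 = -1848)
o = -3584/853 (o = (-3530 - 54)/((½)*1706 + 0) = -3584/(853 + 0) = -3584/853 ≈ -4.2016)
o - l = -3584/853 - 1*(-1848) = -3584/853 + 1848 = 1572760/853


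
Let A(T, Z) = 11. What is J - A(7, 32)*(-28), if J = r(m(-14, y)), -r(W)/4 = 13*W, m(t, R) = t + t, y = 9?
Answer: 1764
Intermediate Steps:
m(t, R) = 2*t
r(W) = -52*W
J = 1456 (J = -104*(-14) = -52*(-28) = 1456)
J - A(7, 32)*(-28) = 1456 - 11*(-28) = 1456 - 1*(-308) = 1456 + 308 = 1764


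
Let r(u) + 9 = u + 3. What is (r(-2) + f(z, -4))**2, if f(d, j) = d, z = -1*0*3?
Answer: 64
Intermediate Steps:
z = 0 (z = 0*3 = 0)
r(u) = -6 + u (r(u) = -9 + (u + 3) = -9 + (3 + u) = -6 + u)
(r(-2) + f(z, -4))**2 = ((-6 - 2) + 0)**2 = (-8 + 0)**2 = (-8)**2 = 64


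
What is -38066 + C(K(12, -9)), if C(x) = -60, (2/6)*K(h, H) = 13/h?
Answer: -38126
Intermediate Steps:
K(h, H) = 39/h (K(h, H) = 3*(13/h) = 39/h)
-38066 + C(K(12, -9)) = -38066 - 60 = -38126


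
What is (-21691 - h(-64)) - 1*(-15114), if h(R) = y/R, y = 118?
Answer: -210405/32 ≈ -6575.2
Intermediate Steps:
h(R) = 118/R
(-21691 - h(-64)) - 1*(-15114) = (-21691 - 118/(-64)) - 1*(-15114) = (-21691 - 118*(-1)/64) + 15114 = (-21691 - 1*(-59/32)) + 15114 = (-21691 + 59/32) + 15114 = -694053/32 + 15114 = -210405/32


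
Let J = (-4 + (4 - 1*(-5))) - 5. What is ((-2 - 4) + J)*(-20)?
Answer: 120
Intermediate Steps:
J = 0 (J = (-4 + (4 + 5)) - 5 = (-4 + 9) - 5 = 5 - 5 = 0)
((-2 - 4) + J)*(-20) = ((-2 - 4) + 0)*(-20) = (-6 + 0)*(-20) = -6*(-20) = 120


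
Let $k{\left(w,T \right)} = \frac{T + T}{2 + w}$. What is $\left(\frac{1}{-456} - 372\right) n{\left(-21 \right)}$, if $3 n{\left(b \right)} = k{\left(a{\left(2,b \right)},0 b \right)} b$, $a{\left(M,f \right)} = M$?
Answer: $0$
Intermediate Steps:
$k{\left(w,T \right)} = \frac{2 T}{2 + w}$
$n{\left(b \right)} = 0$ ($n{\left(b \right)} = \frac{\frac{2 \cdot 0 b}{2 + 2} b}{3} = \frac{2 \cdot 0 \cdot \frac{1}{4} b}{3} = \frac{0 b}{3} = \frac{1}{3} \cdot 0 = 0$)
$\left(\frac{1}{-456} - 372\right) n{\left(-21 \right)} = \left(\frac{1}{-456} - 372\right) 0 = \left(- \frac{1}{456} - 372\right) 0 = \left(- \frac{169633}{456}\right) 0 = 0$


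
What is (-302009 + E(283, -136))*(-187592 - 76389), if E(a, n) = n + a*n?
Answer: 89920639973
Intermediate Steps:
(-302009 + E(283, -136))*(-187592 - 76389) = (-302009 - 136*(1 + 283))*(-187592 - 76389) = (-302009 - 136*284)*(-263981) = (-302009 - 38624)*(-263981) = -340633*(-263981) = 89920639973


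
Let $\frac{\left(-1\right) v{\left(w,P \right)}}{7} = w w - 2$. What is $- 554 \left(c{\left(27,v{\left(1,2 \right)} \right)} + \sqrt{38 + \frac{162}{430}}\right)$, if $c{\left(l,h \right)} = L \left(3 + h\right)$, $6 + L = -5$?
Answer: $60940 - \frac{554 \sqrt{1773965}}{215} \approx 57508.0$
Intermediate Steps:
$L = -11$ ($L = -6 - 5 = -11$)
$v{\left(w,P \right)} = 14 - 7 w^{2}$ ($v{\left(w,P \right)} = - 7 \left(w w - 2\right) = - 7 \left(w^{2} - 2\right) = - 7 \left(-2 + w^{2}\right) = 14 - 7 w^{2}$)
$c{\left(l,h \right)} = -33 - 11 h$ ($c{\left(l,h \right)} = - 11 \left(3 + h\right) = -33 - 11 h$)
$- 554 \left(c{\left(27,v{\left(1,2 \right)} \right)} + \sqrt{38 + \frac{162}{430}}\right) = - 554 \left(\left(-33 - 11 \left(14 - 7 \cdot 1^{2}\right)\right) + \sqrt{38 + \frac{162}{430}}\right) = - 554 \left(\left(-33 - 11 \left(14 - 7\right)\right) + \sqrt{38 + 162 \cdot \frac{1}{430}}\right) = - 554 \left(\left(-33 - 11 \left(14 - 7\right)\right) + \sqrt{38 + \frac{81}{215}}\right) = - 554 \left(\left(-33 - 77\right) + \sqrt{\frac{8251}{215}}\right) = - 554 \left(\left(-33 - 77\right) + \frac{\sqrt{1773965}}{215}\right) = - 554 \left(-110 + \frac{\sqrt{1773965}}{215}\right) = 60940 - \frac{554 \sqrt{1773965}}{215}$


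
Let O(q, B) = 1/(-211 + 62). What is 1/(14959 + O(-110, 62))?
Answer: 149/2228890 ≈ 6.6849e-5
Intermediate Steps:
O(q, B) = -1/149 (O(q, B) = 1/(-149) = -1/149)
1/(14959 + O(-110, 62)) = 1/(14959 - 1/149) = 1/(2228890/149) = 149/2228890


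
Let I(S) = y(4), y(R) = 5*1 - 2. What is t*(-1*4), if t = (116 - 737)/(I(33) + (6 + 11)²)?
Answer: 621/73 ≈ 8.5069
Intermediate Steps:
y(R) = 3 (y(R) = 5 - 2 = 3)
I(S) = 3
t = -621/292 (t = (116 - 737)/(3 + (6 + 11)²) = -621/(3 + 17²) = -621/(3 + 289) = -621/292 ≈ -2.1267)
t*(-1*4) = -(-621)*4/292 = -621/292*(-4) = 621/73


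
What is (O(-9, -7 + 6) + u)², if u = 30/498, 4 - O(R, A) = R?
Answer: 1175056/6889 ≈ 170.57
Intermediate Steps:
O(R, A) = 4 - R
u = 5/83 (u = 30*(1/498) = 5/83 ≈ 0.060241)
(O(-9, -7 + 6) + u)² = ((4 - 1*(-9)) + 5/83)² = ((4 + 9) + 5/83)² = (13 + 5/83)² = (1084/83)² = 1175056/6889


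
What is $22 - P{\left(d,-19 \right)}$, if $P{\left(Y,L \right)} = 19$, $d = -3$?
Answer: $3$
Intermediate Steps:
$22 - P{\left(d,-19 \right)} = 22 - 19 = 3$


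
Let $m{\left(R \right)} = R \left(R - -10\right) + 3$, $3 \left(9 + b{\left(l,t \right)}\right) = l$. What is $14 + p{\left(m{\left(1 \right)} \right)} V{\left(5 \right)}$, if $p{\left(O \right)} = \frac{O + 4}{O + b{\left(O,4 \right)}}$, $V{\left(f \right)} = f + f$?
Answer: $\frac{946}{29} \approx 32.621$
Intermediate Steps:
$V{\left(f \right)} = 2 f$
$b{\left(l,t \right)} = -9 + \frac{l}{3}$
$m{\left(R \right)} = 3 + R \left(10 + R\right)$ ($m{\left(R \right)} = R \left(R + 10\right) + 3 = R \left(10 + R\right) + 3 = 3 + R \left(10 + R\right)$)
$p{\left(O \right)} = \frac{4 + O}{-9 + \frac{4 O}{3}}$ ($p{\left(O \right)} = \frac{O + 4}{O + \left(-9 + \frac{O}{3}\right)} = \frac{4 + O}{-9 + \frac{4 O}{3}}$)
$14 + p{\left(m{\left(1 \right)} \right)} V{\left(5 \right)} = 14 + \frac{3 \left(4 + \left(3 + 1^{2} + 10 \cdot 1\right)\right)}{-27 + 4 \left(3 + 1^{2} + 10 \cdot 1\right)} 2 \cdot 5 = 14 + \frac{3 \left(4 + \left(3 + 1 + 10\right)\right)}{-27 + 4 \left(3 + 1 + 10\right)} 10 = 14 + \frac{3 \left(4 + 14\right)}{-27 + 4 \cdot 14} \cdot 10 = 14 + 3 \frac{1}{-27 + 56} \cdot 18 \cdot 10 = 14 + 3 \cdot \frac{1}{29} \cdot 18 \cdot 10 = 14 + \frac{54}{29} \cdot 10 = 14 + \frac{540}{29} = \frac{946}{29}$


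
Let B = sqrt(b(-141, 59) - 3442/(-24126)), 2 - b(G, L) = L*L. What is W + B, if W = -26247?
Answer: -26247 + 4*I*sqrt(31639330983)/12063 ≈ -26247.0 + 58.982*I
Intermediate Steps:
b(G, L) = 2 - L**2 (b(G, L) = 2 - L*L = 2 - L**2)
B = 4*I*sqrt(31639330983)/12063 (B = sqrt((2 - 1*59**2) - 3442/(-24126)) = sqrt((2 - 1*3481) - 3442*(-1/24126)) = sqrt((2 - 3481) + 1721/12063) = sqrt(-3479 + 1721/12063) = sqrt(-41965456/12063) = 4*I*sqrt(31639330983)/12063 ≈ 58.982*I)
W + B = -26247 + 4*I*sqrt(31639330983)/12063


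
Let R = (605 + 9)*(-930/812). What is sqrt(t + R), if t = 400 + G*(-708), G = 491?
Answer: I*sqrt(14337897917)/203 ≈ 589.86*I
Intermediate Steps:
R = -142755/203 (R = 614*(-930*1/812) = 614*(-465/406) = -142755/203 ≈ -703.23)
t = -347228 (t = 400 + 491*(-708) = 400 - 347628 = -347228)
sqrt(t + R) = sqrt(-347228 - 142755/203) = sqrt(-70630039/203) = I*sqrt(14337897917)/203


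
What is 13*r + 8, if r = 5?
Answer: 73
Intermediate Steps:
13*r + 8 = 13*5 + 8 = 65 + 8 = 73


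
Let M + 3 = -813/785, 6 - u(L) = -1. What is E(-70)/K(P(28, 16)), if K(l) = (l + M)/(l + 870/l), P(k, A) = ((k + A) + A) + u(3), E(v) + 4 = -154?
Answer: -28898990/143983 ≈ -200.71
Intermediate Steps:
u(L) = 7 (u(L) = 6 - 1*(-1) = 6 + 1 = 7)
E(v) = -158 (E(v) = -4 - 154 = -158)
M = -3168/785 (M = -3 - 813/785 = -3168/785 ≈ -4.0357)
P(k, A) = 7 + k + 2*A (P(k, A) = ((k + A) + A) + 7 = ((A + k) + A) + 7 = (k + 2*A) + 7 = 7 + k + 2*A)
K(l) = (-3168/785 + l)/(l + 870/l) (K(l) = (l - 3168/785)/(l + 870/l) = (-3168/785 + l)/(l + 870/l))
E(-70)/K(P(28, 16)) = -158*785*(870 + (7 + 28 + 2*16)²)/((-3168 + 785*(7 + 28 + 2*16))*(7 + 28 + 2*16)) = -158*785*(870 + (7 + 28 + 32)²)/((-3168 + 785*(7 + 28 + 32))*(7 + 28 + 32)) = -158*785*(870 + 67²)/(67*(-3168 + 785*67)) = -158*785*(870 + 4489)/(67*(-3168 + 52595)) = -158/((1/785)*67*49427/5359) = -158/((1/785)*67*(1/5359)*49427) = -158/143983/182905 = -158*182905/143983 = -28898990/143983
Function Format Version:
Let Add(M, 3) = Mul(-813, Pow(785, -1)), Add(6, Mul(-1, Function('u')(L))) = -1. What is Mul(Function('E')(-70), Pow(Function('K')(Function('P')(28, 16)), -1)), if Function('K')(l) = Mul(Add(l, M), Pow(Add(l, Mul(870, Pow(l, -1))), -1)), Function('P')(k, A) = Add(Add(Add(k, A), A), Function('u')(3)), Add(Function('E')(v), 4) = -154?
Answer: Rational(-28898990, 143983) ≈ -200.71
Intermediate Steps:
Function('u')(L) = 7 (Function('u')(L) = Add(6, Mul(-1, -1)) = Add(6, 1) = 7)
Function('E')(v) = -158 (Function('E')(v) = Add(-4, -154) = -158)
M = Rational(-3168, 785) (M = Add(-3, Mul(-813, Pow(785, -1))) = Add(-3, Mul(-813, Rational(1, 785))) = Add(-3, Rational(-813, 785)) = Rational(-3168, 785) ≈ -4.0357)
Function('P')(k, A) = Add(7, k, Mul(2, A)) (Function('P')(k, A) = Add(Add(Add(k, A), A), 7) = Add(Add(Add(A, k), A), 7) = Add(Add(k, Mul(2, A)), 7) = Add(7, k, Mul(2, A)))
Function('K')(l) = Mul(Pow(Add(l, Mul(870, Pow(l, -1))), -1), Add(Rational(-3168, 785), l)) (Function('K')(l) = Mul(Add(l, Rational(-3168, 785)), Pow(Add(l, Mul(870, Pow(l, -1))), -1)) = Mul(Add(Rational(-3168, 785), l), Pow(Add(l, Mul(870, Pow(l, -1))), -1)) = Mul(Pow(Add(l, Mul(870, Pow(l, -1))), -1), Add(Rational(-3168, 785), l)))
Mul(Function('E')(-70), Pow(Function('K')(Function('P')(28, 16)), -1)) = Mul(-158, Pow(Mul(Rational(1, 785), Add(7, 28, Mul(2, 16)), Pow(Add(870, Pow(Add(7, 28, Mul(2, 16)), 2)), -1), Add(-3168, Mul(785, Add(7, 28, Mul(2, 16))))), -1)) = Mul(-158, Pow(Mul(Rational(1, 785), Add(7, 28, 32), Pow(Add(870, Pow(Add(7, 28, 32), 2)), -1), Add(-3168, Mul(785, Add(7, 28, 32)))), -1)) = Mul(-158, Pow(Mul(Rational(1, 785), 67, Pow(Add(870, Pow(67, 2)), -1), Add(-3168, Mul(785, 67))), -1)) = Mul(-158, Pow(Mul(Rational(1, 785), 67, Pow(Add(870, 4489), -1), Add(-3168, 52595)), -1)) = Mul(-158, Pow(Mul(Rational(1, 785), 67, Pow(5359, -1), 49427), -1)) = Mul(-158, Pow(Mul(Rational(1, 785), 67, Rational(1, 5359), 49427), -1)) = Mul(-158, Pow(Rational(143983, 182905), -1)) = Mul(-158, Rational(182905, 143983)) = Rational(-28898990, 143983)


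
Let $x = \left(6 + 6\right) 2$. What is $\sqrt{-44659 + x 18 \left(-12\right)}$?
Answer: $i \sqrt{49843} \approx 223.26 i$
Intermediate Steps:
$x = 24$ ($x = 12 \cdot 2 = 24$)
$\sqrt{-44659 + x 18 \left(-12\right)} = \sqrt{-44659 + 24 \cdot 18 \left(-12\right)} = \sqrt{-44659 + 432 \left(-12\right)} = \sqrt{-44659 - 5184} = \sqrt{-49843} = i \sqrt{49843}$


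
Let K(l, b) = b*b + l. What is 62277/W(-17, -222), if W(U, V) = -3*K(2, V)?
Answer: -20759/49286 ≈ -0.42119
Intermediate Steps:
K(l, b) = l + b**2 (K(l, b) = b**2 + l = l + b**2)
W(U, V) = -6 - 3*V**2 (W(U, V) = -3*(2 + V**2) = -6 - 3*V**2)
62277/W(-17, -222) = 62277/(-6 - 3*(-222)**2) = 62277/(-6 - 3*49284) = 62277/(-6 - 147852) = 62277/(-147858) = 62277*(-1/147858) = -20759/49286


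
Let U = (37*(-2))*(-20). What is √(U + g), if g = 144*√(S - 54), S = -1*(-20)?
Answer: 2*√(370 + 36*I*√34) ≈ 39.885 + 10.526*I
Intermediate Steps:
S = 20
U = 1480 (U = -74*(-20) = 1480)
g = 144*I*√34 (g = 144*√(20 - 54) = 144*√(-34) = 144*(I*√34) = 144*I*√34 ≈ 839.66*I)
√(U + g) = √(1480 + 144*I*√34)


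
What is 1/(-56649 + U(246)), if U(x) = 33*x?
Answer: -1/48531 ≈ -2.0605e-5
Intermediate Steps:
1/(-56649 + U(246)) = 1/(-56649 + 33*246) = 1/(-56649 + 8118) = 1/(-48531) = -1/48531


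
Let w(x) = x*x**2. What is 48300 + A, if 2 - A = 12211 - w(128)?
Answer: 2133243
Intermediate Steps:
w(x) = x**3
A = 2084943 (A = 2 - (12211 - 1*128**3) = 2 - (12211 - 1*2097152) = 2 - (12211 - 2097152) = 2 - 1*(-2084941) = 2 + 2084941 = 2084943)
48300 + A = 48300 + 2084943 = 2133243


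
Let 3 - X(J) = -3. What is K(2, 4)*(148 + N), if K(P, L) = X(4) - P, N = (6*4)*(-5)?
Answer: 112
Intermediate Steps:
X(J) = 6 (X(J) = 3 - 1*(-3) = 3 + 3 = 6)
N = -120 (N = 24*(-5) = -120)
K(P, L) = 6 - P
K(2, 4)*(148 + N) = (6 - 1*2)*(148 - 120) = (6 - 2)*28 = 4*28 = 112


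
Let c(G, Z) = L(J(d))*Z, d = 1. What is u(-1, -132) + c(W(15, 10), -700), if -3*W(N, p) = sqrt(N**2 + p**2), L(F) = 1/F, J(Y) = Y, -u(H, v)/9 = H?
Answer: -691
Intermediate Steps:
u(H, v) = -9*H
W(N, p) = -sqrt(N**2 + p**2)/3
c(G, Z) = Z (c(G, Z) = Z/1 = 1*Z = Z)
u(-1, -132) + c(W(15, 10), -700) = -9*(-1) - 700 = 9 - 700 = -691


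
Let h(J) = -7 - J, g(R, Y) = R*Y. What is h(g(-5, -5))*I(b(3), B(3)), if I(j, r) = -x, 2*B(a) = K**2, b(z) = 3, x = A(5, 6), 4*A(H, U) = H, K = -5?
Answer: 40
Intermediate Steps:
A(H, U) = H/4
x = 5/4 (x = (1/4)*5 = 5/4 ≈ 1.2500)
B(a) = 25/2 (B(a) = (1/2)*(-5)**2 = (1/2)*25 = 25/2)
I(j, r) = -5/4 (I(j, r) = -1*5/4 = -5/4)
h(g(-5, -5))*I(b(3), B(3)) = (-7 - (-5)*(-5))*(-5/4) = (-7 - 1*25)*(-5/4) = (-7 - 25)*(-5/4) = -32*(-5/4) = 40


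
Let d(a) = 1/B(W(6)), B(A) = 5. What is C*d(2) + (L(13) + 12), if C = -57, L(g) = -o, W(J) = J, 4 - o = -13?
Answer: -82/5 ≈ -16.400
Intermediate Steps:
o = 17 (o = 4 - 1*(-13) = 4 + 13 = 17)
L(g) = -17 (L(g) = -1*17 = -17)
d(a) = ⅕ (d(a) = 1/5 = ⅕)
C*d(2) + (L(13) + 12) = -57*⅕ + (-17 + 12) = -57/5 - 5 = -82/5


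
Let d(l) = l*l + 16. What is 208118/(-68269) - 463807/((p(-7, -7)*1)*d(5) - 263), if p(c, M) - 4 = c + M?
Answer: 31523576669/45945037 ≈ 686.12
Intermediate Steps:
p(c, M) = 4 + M + c (p(c, M) = 4 + (c + M) = 4 + (M + c) = 4 + M + c)
d(l) = 16 + l² (d(l) = l² + 16 = 16 + l²)
208118/(-68269) - 463807/((p(-7, -7)*1)*d(5) - 263) = 208118/(-68269) - 463807/(((4 - 7 - 7)*1)*(16 + 5²) - 263) = 208118*(-1/68269) - 463807/((-10*1)*(16 + 25) - 263) = -208118/68269 - 463807/(-10*41 - 263) = -208118/68269 - 463807/(-410 - 263) = -208118/68269 - 463807/(-673) = -208118/68269 - 463807*(-1/673) = -208118/68269 + 463807/673 = 31523576669/45945037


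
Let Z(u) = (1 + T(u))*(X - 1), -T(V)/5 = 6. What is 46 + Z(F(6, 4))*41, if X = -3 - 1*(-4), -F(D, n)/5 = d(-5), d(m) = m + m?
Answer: 46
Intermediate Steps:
d(m) = 2*m
T(V) = -30 (T(V) = -5*6 = -30)
F(D, n) = 50 (F(D, n) = -10*(-5) = -5*(-10) = 50)
X = 1 (X = -3 + 4 = 1)
Z(u) = 0 (Z(u) = (1 - 30)*(1 - 1) = -29*0 = 0)
46 + Z(F(6, 4))*41 = 46 + 0*41 = 46 + 0 = 46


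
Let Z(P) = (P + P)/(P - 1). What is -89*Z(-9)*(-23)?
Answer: 18423/5 ≈ 3684.6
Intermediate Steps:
Z(P) = 2*P/(-1 + P) (Z(P) = (2*P)/(-1 + P) = 2*P/(-1 + P))
-89*Z(-9)*(-23) = -178*(-9)/(-1 - 9)*(-23) = -178*(-9)/(-10)*(-23) = -178*(-9)*(-1)/10*(-23) = -89*9/5*(-23) = -801/5*(-23) = 18423/5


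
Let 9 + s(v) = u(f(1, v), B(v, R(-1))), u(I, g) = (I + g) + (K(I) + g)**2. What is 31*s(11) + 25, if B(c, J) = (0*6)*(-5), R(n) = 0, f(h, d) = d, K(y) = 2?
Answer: 211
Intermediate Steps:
B(c, J) = 0 (B(c, J) = 0*(-5) = 0)
u(I, g) = I + g + (2 + g)**2 (u(I, g) = (I + g) + (2 + g)**2 = I + g + (2 + g)**2)
s(v) = -5 + v (s(v) = -9 + (v + 0 + (2 + 0)**2) = -9 + (v + 0 + 2**2) = -9 + (v + 0 + 4) = -9 + (4 + v) = -5 + v)
31*s(11) + 25 = 31*(-5 + 11) + 25 = 31*6 + 25 = 186 + 25 = 211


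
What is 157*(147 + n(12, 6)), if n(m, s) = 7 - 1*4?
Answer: 23550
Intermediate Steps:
n(m, s) = 3 (n(m, s) = 7 - 4 = 3)
157*(147 + n(12, 6)) = 157*(147 + 3) = 157*150 = 23550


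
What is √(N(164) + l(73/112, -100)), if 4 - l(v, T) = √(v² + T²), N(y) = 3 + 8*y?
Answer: √(1034096 - 7*√125445329)/28 ≈ 34.914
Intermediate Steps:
l(v, T) = 4 - √(T² + v²) (l(v, T) = 4 - √(v² + T²) = 4 - √(T² + v²))
√(N(164) + l(73/112, -100)) = √((3 + 8*164) + (4 - √((-100)² + (73/112)²))) = √((3 + 1312) + (4 - √(10000 + (73*(1/112))²))) = √(1315 + (4 - √(10000 + (73/112)²))) = √(1315 + (4 - √(10000 + 5329/12544))) = √(1315 + (4 - √(125445329/12544))) = √(1315 + (4 - √125445329/112)) = √(1319 - √125445329/112)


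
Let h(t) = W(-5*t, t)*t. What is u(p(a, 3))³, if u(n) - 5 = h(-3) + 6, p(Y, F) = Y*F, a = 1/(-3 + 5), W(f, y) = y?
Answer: 8000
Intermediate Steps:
a = ½ (a = 1/2 = ½ ≈ 0.50000)
p(Y, F) = F*Y
h(t) = t² (h(t) = t*t = t²)
u(n) = 20 (u(n) = 5 + ((-3)² + 6) = 5 + (9 + 6) = 5 + 15 = 20)
u(p(a, 3))³ = 20³ = 8000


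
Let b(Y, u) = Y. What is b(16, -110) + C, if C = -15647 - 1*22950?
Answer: -38581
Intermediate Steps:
C = -38597 (C = -15647 - 22950 = -38597)
b(16, -110) + C = 16 - 38597 = -38581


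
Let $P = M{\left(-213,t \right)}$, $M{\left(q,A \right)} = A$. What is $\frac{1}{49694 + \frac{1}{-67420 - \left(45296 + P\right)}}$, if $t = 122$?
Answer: $\frac{112838}{5607371571} \approx 2.0123 \cdot 10^{-5}$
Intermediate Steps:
$P = 122$
$\frac{1}{49694 + \frac{1}{-67420 - \left(45296 + P\right)}} = \frac{1}{49694 + \frac{1}{-67420 - 45418}} = \frac{1}{49694 + \frac{1}{-112838}} = \frac{1}{49694 - \frac{1}{112838}} = \frac{1}{\frac{5607371571}{112838}} = \frac{112838}{5607371571}$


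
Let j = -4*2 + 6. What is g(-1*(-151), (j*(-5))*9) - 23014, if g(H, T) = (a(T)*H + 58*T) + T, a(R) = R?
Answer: -4114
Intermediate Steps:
j = -2 (j = -8 + 6 = -2)
g(H, T) = 59*T + H*T (g(H, T) = (T*H + 58*T) + T = (H*T + 58*T) + T = (58*T + H*T) + T = 59*T + H*T)
g(-1*(-151), (j*(-5))*9) - 23014 = (-2*(-5)*9)*(59 - 1*(-151)) - 23014 = (10*9)*(59 + 151) - 23014 = 90*210 - 23014 = 18900 - 23014 = -4114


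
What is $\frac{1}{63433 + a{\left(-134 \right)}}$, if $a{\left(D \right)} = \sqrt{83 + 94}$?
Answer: $\frac{63433}{4023745312} - \frac{\sqrt{177}}{4023745312} \approx 1.5761 \cdot 10^{-5}$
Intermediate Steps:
$a{\left(D \right)} = \sqrt{177}$
$\frac{1}{63433 + a{\left(-134 \right)}} = \frac{1}{63433 + \sqrt{177}}$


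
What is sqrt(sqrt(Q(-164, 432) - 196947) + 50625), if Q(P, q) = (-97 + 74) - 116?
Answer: sqrt(50625 + I*sqrt(197086)) ≈ 225.0 + 0.9865*I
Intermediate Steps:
Q(P, q) = -139 (Q(P, q) = -23 - 116 = -139)
sqrt(sqrt(Q(-164, 432) - 196947) + 50625) = sqrt(sqrt(-139 - 196947) + 50625) = sqrt(sqrt(-197086) + 50625) = sqrt(I*sqrt(197086) + 50625) = sqrt(50625 + I*sqrt(197086))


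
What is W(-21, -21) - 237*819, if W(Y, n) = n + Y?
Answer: -194145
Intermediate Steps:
W(Y, n) = Y + n
W(-21, -21) - 237*819 = (-21 - 21) - 237*819 = -42 - 194103 = -194145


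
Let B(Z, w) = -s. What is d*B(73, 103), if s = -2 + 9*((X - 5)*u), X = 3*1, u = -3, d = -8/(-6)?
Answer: -208/3 ≈ -69.333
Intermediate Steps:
d = 4/3 (d = -8*(-1/6) = 4/3 ≈ 1.3333)
X = 3
s = 52 (s = -2 + 9*((3 - 5)*(-3)) = -2 + 9*(-2*(-3)) = -2 + 9*6 = -2 + 54 = 52)
B(Z, w) = -52 (B(Z, w) = -1*52 = -52)
d*B(73, 103) = (4/3)*(-52) = -208/3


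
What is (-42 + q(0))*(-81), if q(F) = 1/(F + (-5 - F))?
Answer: 17091/5 ≈ 3418.2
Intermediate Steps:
q(F) = -⅕ (q(F) = 1/(-5) = -⅕)
(-42 + q(0))*(-81) = (-42 - ⅕)*(-81) = -211/5*(-81) = 17091/5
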